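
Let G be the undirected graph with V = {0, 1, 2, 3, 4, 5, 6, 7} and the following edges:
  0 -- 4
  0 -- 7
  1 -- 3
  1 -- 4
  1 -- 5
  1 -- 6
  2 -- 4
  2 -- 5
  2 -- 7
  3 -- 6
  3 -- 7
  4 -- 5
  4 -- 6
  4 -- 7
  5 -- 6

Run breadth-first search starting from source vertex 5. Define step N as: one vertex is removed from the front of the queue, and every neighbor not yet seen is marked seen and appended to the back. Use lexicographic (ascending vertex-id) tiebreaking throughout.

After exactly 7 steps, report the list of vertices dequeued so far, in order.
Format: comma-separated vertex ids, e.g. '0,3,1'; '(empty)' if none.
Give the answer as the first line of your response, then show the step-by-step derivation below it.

5,1,2,4,6,3,7

step 1: dequeue 5; queue=[1,2,4,6]; order=5
step 2: dequeue 1; queue=[2,4,6,3]; order=5,1
step 3: dequeue 2; queue=[4,6,3,7]; order=5,1,2
step 4: dequeue 4; queue=[6,3,7,0]; order=5,1,2,4
step 5: dequeue 6; queue=[3,7,0]; order=5,1,2,4,6
step 6: dequeue 3; queue=[7,0]; order=5,1,2,4,6,3
step 7: dequeue 7; queue=[0]; order=5,1,2,4,6,3,7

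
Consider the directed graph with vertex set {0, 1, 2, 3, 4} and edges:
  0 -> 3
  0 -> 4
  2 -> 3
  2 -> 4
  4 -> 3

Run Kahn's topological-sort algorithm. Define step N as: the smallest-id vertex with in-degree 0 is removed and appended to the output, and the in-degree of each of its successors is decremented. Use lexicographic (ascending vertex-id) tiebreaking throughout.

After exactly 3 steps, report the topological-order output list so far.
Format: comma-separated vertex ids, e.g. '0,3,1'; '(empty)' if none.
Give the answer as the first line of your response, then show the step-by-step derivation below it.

0,1,2

step 1: output 0; order=[0]; indeg=(0,0,0,2,1)
step 2: output 1; order=[0,1]; indeg=(0,0,0,2,1)
step 3: output 2; order=[0,1,2]; indeg=(0,0,0,1,0)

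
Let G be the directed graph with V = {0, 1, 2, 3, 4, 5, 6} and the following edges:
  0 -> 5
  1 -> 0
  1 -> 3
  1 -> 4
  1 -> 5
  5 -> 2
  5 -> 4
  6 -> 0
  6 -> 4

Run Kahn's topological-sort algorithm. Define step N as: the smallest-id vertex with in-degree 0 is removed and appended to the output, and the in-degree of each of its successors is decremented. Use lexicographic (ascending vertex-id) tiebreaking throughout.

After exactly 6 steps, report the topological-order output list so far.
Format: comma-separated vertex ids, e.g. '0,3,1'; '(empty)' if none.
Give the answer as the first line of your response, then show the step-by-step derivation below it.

1,3,6,0,5,2

step 1: output 1; order=[1]; indeg=(1,0,1,0,2,1,0)
step 2: output 3; order=[1,3]; indeg=(1,0,1,0,2,1,0)
step 3: output 6; order=[1,3,6]; indeg=(0,0,1,0,1,1,0)
step 4: output 0; order=[1,3,6,0]; indeg=(0,0,1,0,1,0,0)
step 5: output 5; order=[1,3,6,0,5]; indeg=(0,0,0,0,0,0,0)
step 6: output 2; order=[1,3,6,0,5,2]; indeg=(0,0,0,0,0,0,0)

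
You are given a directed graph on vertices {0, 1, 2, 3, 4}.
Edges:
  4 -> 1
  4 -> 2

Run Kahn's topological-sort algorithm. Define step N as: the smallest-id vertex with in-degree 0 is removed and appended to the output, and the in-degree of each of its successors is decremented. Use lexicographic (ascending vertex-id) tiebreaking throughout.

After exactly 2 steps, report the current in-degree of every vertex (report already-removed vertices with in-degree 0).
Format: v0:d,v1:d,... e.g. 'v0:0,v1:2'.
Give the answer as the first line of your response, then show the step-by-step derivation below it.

v0:0,v1:1,v2:1,v3:0,v4:0

step 1: output 0; order=[0]; indeg=(0,1,1,0,0)
step 2: output 3; order=[0,3]; indeg=(0,1,1,0,0)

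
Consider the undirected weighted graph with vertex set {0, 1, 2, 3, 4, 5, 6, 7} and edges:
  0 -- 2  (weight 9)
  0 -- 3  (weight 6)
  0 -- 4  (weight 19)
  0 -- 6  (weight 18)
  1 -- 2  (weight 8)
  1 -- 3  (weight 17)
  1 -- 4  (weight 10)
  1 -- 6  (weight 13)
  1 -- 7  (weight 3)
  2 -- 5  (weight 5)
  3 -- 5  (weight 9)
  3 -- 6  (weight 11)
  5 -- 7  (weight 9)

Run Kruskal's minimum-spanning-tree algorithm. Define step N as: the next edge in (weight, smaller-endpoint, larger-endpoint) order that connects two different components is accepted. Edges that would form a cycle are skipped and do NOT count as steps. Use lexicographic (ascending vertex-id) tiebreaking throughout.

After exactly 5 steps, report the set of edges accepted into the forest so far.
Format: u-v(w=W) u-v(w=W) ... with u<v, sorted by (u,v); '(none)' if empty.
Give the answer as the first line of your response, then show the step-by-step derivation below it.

0-2(w=9) 0-3(w=6) 1-2(w=8) 1-7(w=3) 2-5(w=5)

step 1: add edge 1-7 (w=3); MST = {1-7(w=3)}
step 2: add edge 2-5 (w=5); MST = {1-7(w=3) 2-5(w=5)}
step 3: add edge 0-3 (w=6); MST = {0-3(w=6) 1-7(w=3) 2-5(w=5)}
step 4: add edge 1-2 (w=8); MST = {0-3(w=6) 1-2(w=8) 1-7(w=3) 2-5(w=5)}
step 5: add edge 0-2 (w=9); MST = {0-2(w=9) 0-3(w=6) 1-2(w=8) 1-7(w=3) 2-5(w=5)}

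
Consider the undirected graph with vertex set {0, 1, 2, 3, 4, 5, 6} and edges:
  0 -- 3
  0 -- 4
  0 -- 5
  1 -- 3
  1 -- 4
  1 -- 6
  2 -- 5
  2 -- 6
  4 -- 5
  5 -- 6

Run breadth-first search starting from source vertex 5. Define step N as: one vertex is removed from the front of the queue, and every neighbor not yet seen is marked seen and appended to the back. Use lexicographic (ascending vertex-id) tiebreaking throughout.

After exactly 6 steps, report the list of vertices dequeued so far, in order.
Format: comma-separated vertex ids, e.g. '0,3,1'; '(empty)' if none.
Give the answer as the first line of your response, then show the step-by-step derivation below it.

5,0,2,4,6,3

step 1: dequeue 5; queue=[0,2,4,6]; order=5
step 2: dequeue 0; queue=[2,4,6,3]; order=5,0
step 3: dequeue 2; queue=[4,6,3]; order=5,0,2
step 4: dequeue 4; queue=[6,3,1]; order=5,0,2,4
step 5: dequeue 6; queue=[3,1]; order=5,0,2,4,6
step 6: dequeue 3; queue=[1]; order=5,0,2,4,6,3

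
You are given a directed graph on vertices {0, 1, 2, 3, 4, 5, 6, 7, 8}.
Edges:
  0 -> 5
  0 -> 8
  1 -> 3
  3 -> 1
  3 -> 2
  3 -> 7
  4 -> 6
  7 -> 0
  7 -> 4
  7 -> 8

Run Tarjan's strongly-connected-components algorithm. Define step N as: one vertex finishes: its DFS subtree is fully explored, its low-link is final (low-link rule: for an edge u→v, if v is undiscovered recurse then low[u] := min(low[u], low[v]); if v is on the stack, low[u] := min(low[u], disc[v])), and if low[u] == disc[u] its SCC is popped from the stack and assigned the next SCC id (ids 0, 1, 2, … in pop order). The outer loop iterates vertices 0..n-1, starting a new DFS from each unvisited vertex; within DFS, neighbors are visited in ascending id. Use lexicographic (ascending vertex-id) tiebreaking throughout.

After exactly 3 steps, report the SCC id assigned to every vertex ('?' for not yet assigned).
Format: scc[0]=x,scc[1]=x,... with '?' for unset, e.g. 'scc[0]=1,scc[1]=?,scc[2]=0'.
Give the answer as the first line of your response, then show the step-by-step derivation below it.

scc[0]=2,scc[1]=?,scc[2]=?,scc[3]=?,scc[4]=?,scc[5]=0,scc[6]=?,scc[7]=?,scc[8]=1

step 1: low=(low[0]=0,low[1]=?,low[2]=?,low[3]=?,low[4]=?,low[5]=1,low[6]=?,low[7]=?,low[8]=?); scc=(scc[0]=?,scc[1]=?,scc[2]=?,scc[3]=?,scc[4]=?,scc[5]=0,scc[6]=?,scc[7]=?,scc[8]=?)
step 2: low=(low[0]=0,low[1]=?,low[2]=?,low[3]=?,low[4]=?,low[5]=1,low[6]=?,low[7]=?,low[8]=2); scc=(scc[0]=?,scc[1]=?,scc[2]=?,scc[3]=?,scc[4]=?,scc[5]=0,scc[6]=?,scc[7]=?,scc[8]=1)
step 3: low=(low[0]=0,low[1]=?,low[2]=?,low[3]=?,low[4]=?,low[5]=1,low[6]=?,low[7]=?,low[8]=2); scc=(scc[0]=2,scc[1]=?,scc[2]=?,scc[3]=?,scc[4]=?,scc[5]=0,scc[6]=?,scc[7]=?,scc[8]=1)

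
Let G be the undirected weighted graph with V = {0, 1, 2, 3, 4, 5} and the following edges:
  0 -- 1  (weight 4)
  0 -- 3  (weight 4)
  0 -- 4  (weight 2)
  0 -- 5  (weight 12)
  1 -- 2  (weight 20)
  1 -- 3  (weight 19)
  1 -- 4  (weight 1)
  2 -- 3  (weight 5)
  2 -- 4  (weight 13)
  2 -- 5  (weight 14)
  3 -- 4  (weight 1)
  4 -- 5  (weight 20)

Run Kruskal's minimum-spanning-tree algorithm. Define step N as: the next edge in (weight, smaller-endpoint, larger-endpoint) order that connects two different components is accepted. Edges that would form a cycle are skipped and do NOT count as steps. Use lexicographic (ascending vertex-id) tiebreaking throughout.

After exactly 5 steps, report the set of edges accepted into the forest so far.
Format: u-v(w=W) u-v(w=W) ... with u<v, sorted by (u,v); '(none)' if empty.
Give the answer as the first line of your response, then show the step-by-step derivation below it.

0-4(w=2) 0-5(w=12) 1-4(w=1) 2-3(w=5) 3-4(w=1)

step 1: add edge 1-4 (w=1); MST = {1-4(w=1)}
step 2: add edge 3-4 (w=1); MST = {1-4(w=1) 3-4(w=1)}
step 3: add edge 0-4 (w=2); MST = {0-4(w=2) 1-4(w=1) 3-4(w=1)}
step 4: add edge 2-3 (w=5); MST = {0-4(w=2) 1-4(w=1) 2-3(w=5) 3-4(w=1)}
step 5: add edge 0-5 (w=12); MST = {0-4(w=2) 0-5(w=12) 1-4(w=1) 2-3(w=5) 3-4(w=1)}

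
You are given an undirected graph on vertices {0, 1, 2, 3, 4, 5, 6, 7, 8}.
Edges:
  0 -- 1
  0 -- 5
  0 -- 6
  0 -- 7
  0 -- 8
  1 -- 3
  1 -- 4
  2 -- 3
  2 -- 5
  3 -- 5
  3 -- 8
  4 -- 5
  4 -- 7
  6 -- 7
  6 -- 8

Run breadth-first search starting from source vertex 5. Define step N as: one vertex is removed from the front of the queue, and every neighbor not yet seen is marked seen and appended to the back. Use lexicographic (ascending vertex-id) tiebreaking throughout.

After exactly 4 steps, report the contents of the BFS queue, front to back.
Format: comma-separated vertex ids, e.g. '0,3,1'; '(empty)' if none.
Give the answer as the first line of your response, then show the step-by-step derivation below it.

4,1,6,7,8

step 1: dequeue 5; queue=[0,2,3,4]; order=5
step 2: dequeue 0; queue=[2,3,4,1,6,7,8]; order=5,0
step 3: dequeue 2; queue=[3,4,1,6,7,8]; order=5,0,2
step 4: dequeue 3; queue=[4,1,6,7,8]; order=5,0,2,3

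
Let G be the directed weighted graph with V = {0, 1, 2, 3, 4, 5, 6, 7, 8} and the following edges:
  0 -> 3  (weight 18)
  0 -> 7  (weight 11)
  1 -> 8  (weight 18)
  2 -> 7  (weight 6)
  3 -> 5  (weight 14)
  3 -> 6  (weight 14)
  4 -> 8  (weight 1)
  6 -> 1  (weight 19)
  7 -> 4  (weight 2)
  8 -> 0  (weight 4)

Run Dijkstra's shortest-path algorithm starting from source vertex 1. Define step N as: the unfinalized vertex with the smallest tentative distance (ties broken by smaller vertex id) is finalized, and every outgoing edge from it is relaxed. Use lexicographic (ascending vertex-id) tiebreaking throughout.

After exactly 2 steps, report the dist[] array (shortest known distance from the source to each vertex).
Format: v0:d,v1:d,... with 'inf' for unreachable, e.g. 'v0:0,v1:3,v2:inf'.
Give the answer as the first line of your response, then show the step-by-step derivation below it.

v0:22,v1:0,v2:inf,v3:inf,v4:inf,v5:inf,v6:inf,v7:inf,v8:18

step 1: dist = v0:inf,v1:0,v2:inf,v3:inf,v4:inf,v5:inf,v6:inf,v7:inf,v8:18
step 2: dist = v0:22,v1:0,v2:inf,v3:inf,v4:inf,v5:inf,v6:inf,v7:inf,v8:18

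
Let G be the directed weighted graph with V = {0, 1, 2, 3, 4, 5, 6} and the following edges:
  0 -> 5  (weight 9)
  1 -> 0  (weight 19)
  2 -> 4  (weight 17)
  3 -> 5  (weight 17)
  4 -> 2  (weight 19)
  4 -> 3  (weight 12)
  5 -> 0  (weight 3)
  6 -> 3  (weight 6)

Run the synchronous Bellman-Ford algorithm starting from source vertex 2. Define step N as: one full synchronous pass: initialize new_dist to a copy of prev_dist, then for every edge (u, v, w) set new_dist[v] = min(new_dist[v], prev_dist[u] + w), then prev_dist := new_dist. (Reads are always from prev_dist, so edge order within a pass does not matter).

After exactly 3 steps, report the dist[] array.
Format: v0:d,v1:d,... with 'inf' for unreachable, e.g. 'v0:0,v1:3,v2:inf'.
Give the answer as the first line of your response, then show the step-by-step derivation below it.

v0:inf,v1:inf,v2:0,v3:29,v4:17,v5:46,v6:inf

step 1: dist = v0:inf,v1:inf,v2:0,v3:inf,v4:17,v5:inf,v6:inf
step 2: dist = v0:inf,v1:inf,v2:0,v3:29,v4:17,v5:inf,v6:inf
step 3: dist = v0:inf,v1:inf,v2:0,v3:29,v4:17,v5:46,v6:inf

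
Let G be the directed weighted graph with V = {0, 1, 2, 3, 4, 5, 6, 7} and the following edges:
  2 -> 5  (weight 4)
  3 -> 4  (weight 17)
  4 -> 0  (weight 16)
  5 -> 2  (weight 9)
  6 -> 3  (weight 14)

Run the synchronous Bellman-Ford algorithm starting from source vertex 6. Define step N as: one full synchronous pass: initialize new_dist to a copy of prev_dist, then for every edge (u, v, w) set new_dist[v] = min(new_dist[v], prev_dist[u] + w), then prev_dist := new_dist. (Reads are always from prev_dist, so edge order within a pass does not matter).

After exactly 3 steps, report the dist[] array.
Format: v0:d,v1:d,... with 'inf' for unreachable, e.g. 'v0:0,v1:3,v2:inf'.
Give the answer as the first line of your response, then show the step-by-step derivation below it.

v0:47,v1:inf,v2:inf,v3:14,v4:31,v5:inf,v6:0,v7:inf

step 1: dist = v0:inf,v1:inf,v2:inf,v3:14,v4:inf,v5:inf,v6:0,v7:inf
step 2: dist = v0:inf,v1:inf,v2:inf,v3:14,v4:31,v5:inf,v6:0,v7:inf
step 3: dist = v0:47,v1:inf,v2:inf,v3:14,v4:31,v5:inf,v6:0,v7:inf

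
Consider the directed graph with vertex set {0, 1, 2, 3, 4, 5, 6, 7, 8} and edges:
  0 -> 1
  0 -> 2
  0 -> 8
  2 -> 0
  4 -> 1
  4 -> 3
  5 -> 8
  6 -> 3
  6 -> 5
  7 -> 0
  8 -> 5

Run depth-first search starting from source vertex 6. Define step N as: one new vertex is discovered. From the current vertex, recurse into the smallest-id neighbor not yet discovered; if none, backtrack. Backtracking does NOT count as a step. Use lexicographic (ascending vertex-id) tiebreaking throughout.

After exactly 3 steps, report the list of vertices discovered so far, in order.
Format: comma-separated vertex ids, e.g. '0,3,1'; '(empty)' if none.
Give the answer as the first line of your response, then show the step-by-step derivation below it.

6,3,5

step 1: discover 6; path=6; order=6
step 2: discover 3; path=6>3; order=6,3
step 3: discover 5; path=6>5; order=6,3,5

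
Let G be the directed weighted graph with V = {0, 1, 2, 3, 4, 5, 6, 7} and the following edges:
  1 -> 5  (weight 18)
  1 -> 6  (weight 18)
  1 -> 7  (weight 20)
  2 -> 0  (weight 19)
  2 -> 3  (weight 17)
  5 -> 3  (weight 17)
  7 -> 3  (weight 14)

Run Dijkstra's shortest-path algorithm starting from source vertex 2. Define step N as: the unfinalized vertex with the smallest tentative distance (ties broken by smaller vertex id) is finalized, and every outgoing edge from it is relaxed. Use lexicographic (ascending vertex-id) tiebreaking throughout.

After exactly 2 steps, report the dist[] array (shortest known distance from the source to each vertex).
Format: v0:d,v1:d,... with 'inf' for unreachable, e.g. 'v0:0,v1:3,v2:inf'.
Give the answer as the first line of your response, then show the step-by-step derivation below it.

v0:19,v1:inf,v2:0,v3:17,v4:inf,v5:inf,v6:inf,v7:inf

step 1: dist = v0:19,v1:inf,v2:0,v3:17,v4:inf,v5:inf,v6:inf,v7:inf
step 2: dist = v0:19,v1:inf,v2:0,v3:17,v4:inf,v5:inf,v6:inf,v7:inf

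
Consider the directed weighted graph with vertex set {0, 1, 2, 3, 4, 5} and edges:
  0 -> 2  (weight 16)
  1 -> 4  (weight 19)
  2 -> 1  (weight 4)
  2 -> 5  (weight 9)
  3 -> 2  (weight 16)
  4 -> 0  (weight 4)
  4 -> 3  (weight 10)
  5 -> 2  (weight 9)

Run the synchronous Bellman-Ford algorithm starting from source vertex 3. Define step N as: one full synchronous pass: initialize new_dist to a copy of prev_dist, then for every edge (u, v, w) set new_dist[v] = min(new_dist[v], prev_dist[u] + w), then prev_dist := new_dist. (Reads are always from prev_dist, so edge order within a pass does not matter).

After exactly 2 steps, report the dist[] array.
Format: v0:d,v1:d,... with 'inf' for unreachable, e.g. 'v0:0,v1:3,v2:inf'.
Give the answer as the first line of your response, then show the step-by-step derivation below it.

v0:inf,v1:20,v2:16,v3:0,v4:inf,v5:25

step 1: dist = v0:inf,v1:inf,v2:16,v3:0,v4:inf,v5:inf
step 2: dist = v0:inf,v1:20,v2:16,v3:0,v4:inf,v5:25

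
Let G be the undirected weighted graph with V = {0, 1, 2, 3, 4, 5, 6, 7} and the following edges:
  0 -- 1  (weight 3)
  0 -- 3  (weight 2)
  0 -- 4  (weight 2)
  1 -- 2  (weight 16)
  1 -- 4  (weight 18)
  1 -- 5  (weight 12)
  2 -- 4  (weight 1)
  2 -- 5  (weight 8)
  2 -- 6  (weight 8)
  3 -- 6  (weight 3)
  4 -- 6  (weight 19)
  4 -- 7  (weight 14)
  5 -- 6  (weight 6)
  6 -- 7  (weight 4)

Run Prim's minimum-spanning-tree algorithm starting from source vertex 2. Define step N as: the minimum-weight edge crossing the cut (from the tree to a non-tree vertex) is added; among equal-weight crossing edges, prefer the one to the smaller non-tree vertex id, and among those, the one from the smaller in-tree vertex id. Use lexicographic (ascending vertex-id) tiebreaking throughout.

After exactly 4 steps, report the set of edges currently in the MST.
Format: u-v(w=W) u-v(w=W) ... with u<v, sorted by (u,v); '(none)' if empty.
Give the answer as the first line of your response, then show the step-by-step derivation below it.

0-1(w=3) 0-3(w=2) 0-4(w=2) 2-4(w=1)

step 1: add edge 2-4 (w=1); MST = {2-4(w=1)}
step 2: add edge 0-4 (w=2); MST = {0-4(w=2) 2-4(w=1)}
step 3: add edge 0-3 (w=2); MST = {0-3(w=2) 0-4(w=2) 2-4(w=1)}
step 4: add edge 0-1 (w=3); MST = {0-1(w=3) 0-3(w=2) 0-4(w=2) 2-4(w=1)}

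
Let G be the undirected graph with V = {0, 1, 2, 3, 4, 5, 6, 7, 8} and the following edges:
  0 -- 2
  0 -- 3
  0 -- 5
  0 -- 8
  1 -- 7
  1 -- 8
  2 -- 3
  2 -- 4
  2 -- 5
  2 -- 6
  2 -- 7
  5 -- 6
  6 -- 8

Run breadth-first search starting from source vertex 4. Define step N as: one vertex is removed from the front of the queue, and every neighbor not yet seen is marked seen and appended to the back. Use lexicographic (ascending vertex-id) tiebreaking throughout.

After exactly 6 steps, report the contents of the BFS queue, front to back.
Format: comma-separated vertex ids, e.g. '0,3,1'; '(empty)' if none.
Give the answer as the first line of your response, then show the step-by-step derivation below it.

7,8

step 1: dequeue 4; queue=[2]; order=4
step 2: dequeue 2; queue=[0,3,5,6,7]; order=4,2
step 3: dequeue 0; queue=[3,5,6,7,8]; order=4,2,0
step 4: dequeue 3; queue=[5,6,7,8]; order=4,2,0,3
step 5: dequeue 5; queue=[6,7,8]; order=4,2,0,3,5
step 6: dequeue 6; queue=[7,8]; order=4,2,0,3,5,6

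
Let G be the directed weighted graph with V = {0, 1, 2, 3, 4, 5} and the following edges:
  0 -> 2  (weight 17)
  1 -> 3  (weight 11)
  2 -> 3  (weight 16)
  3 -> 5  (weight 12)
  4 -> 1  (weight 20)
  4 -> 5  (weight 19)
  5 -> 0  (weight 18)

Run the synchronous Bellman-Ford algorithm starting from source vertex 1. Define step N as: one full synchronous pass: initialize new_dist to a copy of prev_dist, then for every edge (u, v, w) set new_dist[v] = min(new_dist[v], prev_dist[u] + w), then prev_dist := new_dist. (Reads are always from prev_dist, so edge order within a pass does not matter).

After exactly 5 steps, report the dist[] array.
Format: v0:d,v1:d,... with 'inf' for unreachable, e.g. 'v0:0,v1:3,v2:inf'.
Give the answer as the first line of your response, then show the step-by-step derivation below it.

v0:41,v1:0,v2:58,v3:11,v4:inf,v5:23

step 1: dist = v0:inf,v1:0,v2:inf,v3:11,v4:inf,v5:inf
step 2: dist = v0:inf,v1:0,v2:inf,v3:11,v4:inf,v5:23
step 3: dist = v0:41,v1:0,v2:inf,v3:11,v4:inf,v5:23
step 4: dist = v0:41,v1:0,v2:58,v3:11,v4:inf,v5:23
step 5: dist = v0:41,v1:0,v2:58,v3:11,v4:inf,v5:23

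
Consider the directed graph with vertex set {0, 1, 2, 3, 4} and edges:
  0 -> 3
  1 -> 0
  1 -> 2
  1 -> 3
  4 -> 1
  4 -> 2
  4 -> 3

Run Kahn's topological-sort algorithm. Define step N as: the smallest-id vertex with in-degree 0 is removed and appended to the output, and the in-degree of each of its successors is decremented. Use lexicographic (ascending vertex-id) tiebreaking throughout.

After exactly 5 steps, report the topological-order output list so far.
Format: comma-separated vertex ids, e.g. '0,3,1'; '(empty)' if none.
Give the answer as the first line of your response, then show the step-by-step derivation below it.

4,1,0,2,3

step 1: output 4; order=[4]; indeg=(1,0,1,2,0)
step 2: output 1; order=[4,1]; indeg=(0,0,0,1,0)
step 3: output 0; order=[4,1,0]; indeg=(0,0,0,0,0)
step 4: output 2; order=[4,1,0,2]; indeg=(0,0,0,0,0)
step 5: output 3; order=[4,1,0,2,3]; indeg=(0,0,0,0,0)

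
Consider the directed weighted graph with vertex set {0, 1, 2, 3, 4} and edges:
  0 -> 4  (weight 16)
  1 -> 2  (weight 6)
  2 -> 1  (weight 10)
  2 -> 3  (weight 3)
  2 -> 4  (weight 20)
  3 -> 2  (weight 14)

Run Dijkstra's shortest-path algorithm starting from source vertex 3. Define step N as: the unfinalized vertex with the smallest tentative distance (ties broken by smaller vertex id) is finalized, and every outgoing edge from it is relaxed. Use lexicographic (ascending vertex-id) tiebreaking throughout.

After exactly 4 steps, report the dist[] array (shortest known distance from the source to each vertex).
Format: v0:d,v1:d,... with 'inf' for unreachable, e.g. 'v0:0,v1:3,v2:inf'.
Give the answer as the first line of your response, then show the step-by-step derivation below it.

v0:inf,v1:24,v2:14,v3:0,v4:34

step 1: dist = v0:inf,v1:inf,v2:14,v3:0,v4:inf
step 2: dist = v0:inf,v1:24,v2:14,v3:0,v4:34
step 3: dist = v0:inf,v1:24,v2:14,v3:0,v4:34
step 4: dist = v0:inf,v1:24,v2:14,v3:0,v4:34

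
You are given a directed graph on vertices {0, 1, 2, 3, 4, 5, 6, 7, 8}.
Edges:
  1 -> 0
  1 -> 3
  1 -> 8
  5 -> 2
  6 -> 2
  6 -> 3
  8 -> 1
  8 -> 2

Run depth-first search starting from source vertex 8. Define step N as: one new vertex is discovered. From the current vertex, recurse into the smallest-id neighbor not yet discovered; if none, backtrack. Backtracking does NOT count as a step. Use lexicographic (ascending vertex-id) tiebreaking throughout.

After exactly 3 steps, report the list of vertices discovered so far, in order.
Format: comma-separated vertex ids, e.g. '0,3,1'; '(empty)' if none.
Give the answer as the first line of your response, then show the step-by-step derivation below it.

8,1,0

step 1: discover 8; path=8; order=8
step 2: discover 1; path=8>1; order=8,1
step 3: discover 0; path=8>1>0; order=8,1,0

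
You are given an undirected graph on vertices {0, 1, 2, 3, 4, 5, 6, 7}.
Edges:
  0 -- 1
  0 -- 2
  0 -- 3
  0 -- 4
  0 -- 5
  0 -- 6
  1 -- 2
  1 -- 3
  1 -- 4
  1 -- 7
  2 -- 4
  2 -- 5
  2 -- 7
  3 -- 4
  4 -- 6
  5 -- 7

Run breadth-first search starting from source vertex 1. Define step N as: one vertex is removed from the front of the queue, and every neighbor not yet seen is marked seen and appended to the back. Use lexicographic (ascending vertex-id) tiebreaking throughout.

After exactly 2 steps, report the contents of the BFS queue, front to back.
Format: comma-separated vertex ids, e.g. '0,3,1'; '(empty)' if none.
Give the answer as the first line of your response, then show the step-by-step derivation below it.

2,3,4,7,5,6

step 1: dequeue 1; queue=[0,2,3,4,7]; order=1
step 2: dequeue 0; queue=[2,3,4,7,5,6]; order=1,0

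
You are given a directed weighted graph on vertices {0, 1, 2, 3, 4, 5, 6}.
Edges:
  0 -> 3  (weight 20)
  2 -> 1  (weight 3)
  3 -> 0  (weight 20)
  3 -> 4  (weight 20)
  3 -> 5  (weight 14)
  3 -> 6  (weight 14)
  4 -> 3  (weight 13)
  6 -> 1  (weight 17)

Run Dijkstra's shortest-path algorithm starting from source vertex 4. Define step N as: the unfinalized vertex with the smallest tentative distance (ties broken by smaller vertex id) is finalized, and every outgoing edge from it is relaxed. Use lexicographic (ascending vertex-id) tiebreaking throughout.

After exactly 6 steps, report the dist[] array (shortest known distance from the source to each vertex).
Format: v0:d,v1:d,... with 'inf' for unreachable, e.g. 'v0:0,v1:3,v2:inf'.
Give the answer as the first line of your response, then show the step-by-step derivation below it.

v0:33,v1:44,v2:inf,v3:13,v4:0,v5:27,v6:27

step 1: dist = v0:inf,v1:inf,v2:inf,v3:13,v4:0,v5:inf,v6:inf
step 2: dist = v0:33,v1:inf,v2:inf,v3:13,v4:0,v5:27,v6:27
step 3: dist = v0:33,v1:inf,v2:inf,v3:13,v4:0,v5:27,v6:27
step 4: dist = v0:33,v1:44,v2:inf,v3:13,v4:0,v5:27,v6:27
step 5: dist = v0:33,v1:44,v2:inf,v3:13,v4:0,v5:27,v6:27
step 6: dist = v0:33,v1:44,v2:inf,v3:13,v4:0,v5:27,v6:27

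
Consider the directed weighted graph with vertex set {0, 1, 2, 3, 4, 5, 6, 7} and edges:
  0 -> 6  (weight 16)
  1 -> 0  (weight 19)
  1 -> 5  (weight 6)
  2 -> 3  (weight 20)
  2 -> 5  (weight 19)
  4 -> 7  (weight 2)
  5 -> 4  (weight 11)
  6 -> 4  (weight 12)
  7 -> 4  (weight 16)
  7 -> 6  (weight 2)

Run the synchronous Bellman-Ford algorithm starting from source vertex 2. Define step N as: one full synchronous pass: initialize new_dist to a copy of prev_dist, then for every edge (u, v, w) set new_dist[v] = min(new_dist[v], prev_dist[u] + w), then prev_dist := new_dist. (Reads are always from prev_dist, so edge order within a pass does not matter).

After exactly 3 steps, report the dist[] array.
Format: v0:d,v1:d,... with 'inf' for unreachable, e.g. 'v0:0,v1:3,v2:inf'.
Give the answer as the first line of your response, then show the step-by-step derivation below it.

v0:inf,v1:inf,v2:0,v3:20,v4:30,v5:19,v6:inf,v7:32

step 1: dist = v0:inf,v1:inf,v2:0,v3:20,v4:inf,v5:19,v6:inf,v7:inf
step 2: dist = v0:inf,v1:inf,v2:0,v3:20,v4:30,v5:19,v6:inf,v7:inf
step 3: dist = v0:inf,v1:inf,v2:0,v3:20,v4:30,v5:19,v6:inf,v7:32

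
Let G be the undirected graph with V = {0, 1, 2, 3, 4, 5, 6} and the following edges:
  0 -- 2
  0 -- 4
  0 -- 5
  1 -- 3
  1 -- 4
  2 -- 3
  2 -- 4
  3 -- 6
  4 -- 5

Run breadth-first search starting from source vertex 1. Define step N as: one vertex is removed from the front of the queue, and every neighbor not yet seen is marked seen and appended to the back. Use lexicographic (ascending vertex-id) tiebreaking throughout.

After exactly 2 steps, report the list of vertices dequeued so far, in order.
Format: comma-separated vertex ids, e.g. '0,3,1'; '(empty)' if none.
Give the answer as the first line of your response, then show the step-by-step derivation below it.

1,3

step 1: dequeue 1; queue=[3,4]; order=1
step 2: dequeue 3; queue=[4,2,6]; order=1,3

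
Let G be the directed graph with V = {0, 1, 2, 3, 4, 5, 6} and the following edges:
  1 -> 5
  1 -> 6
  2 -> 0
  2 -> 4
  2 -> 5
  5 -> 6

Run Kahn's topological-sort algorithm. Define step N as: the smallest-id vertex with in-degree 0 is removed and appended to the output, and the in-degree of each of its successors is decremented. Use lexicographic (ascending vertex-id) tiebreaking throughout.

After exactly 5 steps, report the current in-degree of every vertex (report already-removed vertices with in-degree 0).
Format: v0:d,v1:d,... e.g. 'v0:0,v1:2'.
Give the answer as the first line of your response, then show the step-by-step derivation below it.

v0:0,v1:0,v2:0,v3:0,v4:0,v5:0,v6:1

step 1: output 1; order=[1]; indeg=(1,0,0,0,1,1,1)
step 2: output 2; order=[1,2]; indeg=(0,0,0,0,0,0,1)
step 3: output 0; order=[1,2,0]; indeg=(0,0,0,0,0,0,1)
step 4: output 3; order=[1,2,0,3]; indeg=(0,0,0,0,0,0,1)
step 5: output 4; order=[1,2,0,3,4]; indeg=(0,0,0,0,0,0,1)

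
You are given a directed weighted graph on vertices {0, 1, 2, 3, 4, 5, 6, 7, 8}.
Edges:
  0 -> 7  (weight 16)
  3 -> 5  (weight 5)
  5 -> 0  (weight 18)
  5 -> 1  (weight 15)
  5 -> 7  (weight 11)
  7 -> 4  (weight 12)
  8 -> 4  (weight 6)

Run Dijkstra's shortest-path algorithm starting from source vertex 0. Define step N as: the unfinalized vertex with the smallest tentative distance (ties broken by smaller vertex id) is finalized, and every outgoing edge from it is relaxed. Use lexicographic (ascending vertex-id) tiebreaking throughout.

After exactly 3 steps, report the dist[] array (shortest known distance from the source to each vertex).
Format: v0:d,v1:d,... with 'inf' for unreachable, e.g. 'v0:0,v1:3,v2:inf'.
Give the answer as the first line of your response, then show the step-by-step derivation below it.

v0:0,v1:inf,v2:inf,v3:inf,v4:28,v5:inf,v6:inf,v7:16,v8:inf

step 1: dist = v0:0,v1:inf,v2:inf,v3:inf,v4:inf,v5:inf,v6:inf,v7:16,v8:inf
step 2: dist = v0:0,v1:inf,v2:inf,v3:inf,v4:28,v5:inf,v6:inf,v7:16,v8:inf
step 3: dist = v0:0,v1:inf,v2:inf,v3:inf,v4:28,v5:inf,v6:inf,v7:16,v8:inf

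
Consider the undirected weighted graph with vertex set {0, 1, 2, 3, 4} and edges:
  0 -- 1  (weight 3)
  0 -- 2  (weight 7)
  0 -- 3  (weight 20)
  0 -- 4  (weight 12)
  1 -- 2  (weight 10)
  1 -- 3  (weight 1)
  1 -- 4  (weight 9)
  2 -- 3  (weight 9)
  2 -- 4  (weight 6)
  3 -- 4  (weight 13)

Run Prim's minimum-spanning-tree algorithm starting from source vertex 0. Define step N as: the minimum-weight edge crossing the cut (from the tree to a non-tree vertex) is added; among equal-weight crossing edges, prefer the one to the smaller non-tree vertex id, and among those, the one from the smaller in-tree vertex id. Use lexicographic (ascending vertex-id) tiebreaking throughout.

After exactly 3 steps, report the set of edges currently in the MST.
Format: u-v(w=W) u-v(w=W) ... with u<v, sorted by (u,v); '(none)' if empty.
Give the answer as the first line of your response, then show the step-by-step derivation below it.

0-1(w=3) 0-2(w=7) 1-3(w=1)

step 1: add edge 0-1 (w=3); MST = {0-1(w=3)}
step 2: add edge 1-3 (w=1); MST = {0-1(w=3) 1-3(w=1)}
step 3: add edge 0-2 (w=7); MST = {0-1(w=3) 0-2(w=7) 1-3(w=1)}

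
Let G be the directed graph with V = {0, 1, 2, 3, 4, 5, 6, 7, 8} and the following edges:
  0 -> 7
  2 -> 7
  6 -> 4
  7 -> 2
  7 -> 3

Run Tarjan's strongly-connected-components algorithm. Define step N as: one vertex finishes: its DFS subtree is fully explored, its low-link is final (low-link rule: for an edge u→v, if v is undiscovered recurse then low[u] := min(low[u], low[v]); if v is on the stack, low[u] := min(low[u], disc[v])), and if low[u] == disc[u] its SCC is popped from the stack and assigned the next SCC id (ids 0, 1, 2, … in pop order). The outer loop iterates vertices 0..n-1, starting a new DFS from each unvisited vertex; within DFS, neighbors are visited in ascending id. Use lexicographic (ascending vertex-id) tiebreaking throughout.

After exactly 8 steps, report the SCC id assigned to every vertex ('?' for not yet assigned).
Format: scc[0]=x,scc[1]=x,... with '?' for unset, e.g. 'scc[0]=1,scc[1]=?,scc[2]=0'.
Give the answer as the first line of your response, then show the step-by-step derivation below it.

scc[0]=2,scc[1]=3,scc[2]=1,scc[3]=0,scc[4]=4,scc[5]=5,scc[6]=6,scc[7]=1,scc[8]=?

step 1: low=(low[0]=0,low[1]=?,low[2]=1,low[3]=?,low[4]=?,low[5]=?,low[6]=?,low[7]=1,low[8]=?); scc=(scc[0]=?,scc[1]=?,scc[2]=?,scc[3]=?,scc[4]=?,scc[5]=?,scc[6]=?,scc[7]=?,scc[8]=?)
step 2: low=(low[0]=0,low[1]=?,low[2]=1,low[3]=3,low[4]=?,low[5]=?,low[6]=?,low[7]=1,low[8]=?); scc=(scc[0]=?,scc[1]=?,scc[2]=?,scc[3]=0,scc[4]=?,scc[5]=?,scc[6]=?,scc[7]=?,scc[8]=?)
step 3: low=(low[0]=0,low[1]=?,low[2]=1,low[3]=3,low[4]=?,low[5]=?,low[6]=?,low[7]=1,low[8]=?); scc=(scc[0]=?,scc[1]=?,scc[2]=1,scc[3]=0,scc[4]=?,scc[5]=?,scc[6]=?,scc[7]=1,scc[8]=?)
step 4: low=(low[0]=0,low[1]=?,low[2]=1,low[3]=3,low[4]=?,low[5]=?,low[6]=?,low[7]=1,low[8]=?); scc=(scc[0]=2,scc[1]=?,scc[2]=1,scc[3]=0,scc[4]=?,scc[5]=?,scc[6]=?,scc[7]=1,scc[8]=?)
step 5: low=(low[0]=0,low[1]=4,low[2]=1,low[3]=3,low[4]=?,low[5]=?,low[6]=?,low[7]=1,low[8]=?); scc=(scc[0]=2,scc[1]=3,scc[2]=1,scc[3]=0,scc[4]=?,scc[5]=?,scc[6]=?,scc[7]=1,scc[8]=?)
step 6: low=(low[0]=0,low[1]=4,low[2]=1,low[3]=3,low[4]=5,low[5]=?,low[6]=?,low[7]=1,low[8]=?); scc=(scc[0]=2,scc[1]=3,scc[2]=1,scc[3]=0,scc[4]=4,scc[5]=?,scc[6]=?,scc[7]=1,scc[8]=?)
step 7: low=(low[0]=0,low[1]=4,low[2]=1,low[3]=3,low[4]=5,low[5]=6,low[6]=?,low[7]=1,low[8]=?); scc=(scc[0]=2,scc[1]=3,scc[2]=1,scc[3]=0,scc[4]=4,scc[5]=5,scc[6]=?,scc[7]=1,scc[8]=?)
step 8: low=(low[0]=0,low[1]=4,low[2]=1,low[3]=3,low[4]=5,low[5]=6,low[6]=7,low[7]=1,low[8]=?); scc=(scc[0]=2,scc[1]=3,scc[2]=1,scc[3]=0,scc[4]=4,scc[5]=5,scc[6]=6,scc[7]=1,scc[8]=?)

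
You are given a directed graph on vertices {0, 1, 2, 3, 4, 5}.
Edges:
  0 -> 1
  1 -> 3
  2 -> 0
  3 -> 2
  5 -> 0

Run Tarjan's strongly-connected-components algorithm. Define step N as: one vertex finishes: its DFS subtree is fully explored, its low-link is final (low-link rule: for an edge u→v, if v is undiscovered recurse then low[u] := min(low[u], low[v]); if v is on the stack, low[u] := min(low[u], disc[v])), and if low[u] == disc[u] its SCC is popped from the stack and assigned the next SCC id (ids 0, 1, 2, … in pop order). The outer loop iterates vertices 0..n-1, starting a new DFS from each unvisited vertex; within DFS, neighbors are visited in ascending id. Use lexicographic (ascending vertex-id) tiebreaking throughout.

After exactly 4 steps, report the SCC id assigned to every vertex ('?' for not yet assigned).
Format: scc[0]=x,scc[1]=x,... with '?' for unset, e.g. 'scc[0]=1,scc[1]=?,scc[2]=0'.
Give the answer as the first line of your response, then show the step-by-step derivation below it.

scc[0]=0,scc[1]=0,scc[2]=0,scc[3]=0,scc[4]=?,scc[5]=?

step 1: low=(low[0]=0,low[1]=1,low[2]=0,low[3]=2,low[4]=?,low[5]=?); scc=(scc[0]=?,scc[1]=?,scc[2]=?,scc[3]=?,scc[4]=?,scc[5]=?)
step 2: low=(low[0]=0,low[1]=1,low[2]=0,low[3]=0,low[4]=?,low[5]=?); scc=(scc[0]=?,scc[1]=?,scc[2]=?,scc[3]=?,scc[4]=?,scc[5]=?)
step 3: low=(low[0]=0,low[1]=0,low[2]=0,low[3]=0,low[4]=?,low[5]=?); scc=(scc[0]=?,scc[1]=?,scc[2]=?,scc[3]=?,scc[4]=?,scc[5]=?)
step 4: low=(low[0]=0,low[1]=0,low[2]=0,low[3]=0,low[4]=?,low[5]=?); scc=(scc[0]=0,scc[1]=0,scc[2]=0,scc[3]=0,scc[4]=?,scc[5]=?)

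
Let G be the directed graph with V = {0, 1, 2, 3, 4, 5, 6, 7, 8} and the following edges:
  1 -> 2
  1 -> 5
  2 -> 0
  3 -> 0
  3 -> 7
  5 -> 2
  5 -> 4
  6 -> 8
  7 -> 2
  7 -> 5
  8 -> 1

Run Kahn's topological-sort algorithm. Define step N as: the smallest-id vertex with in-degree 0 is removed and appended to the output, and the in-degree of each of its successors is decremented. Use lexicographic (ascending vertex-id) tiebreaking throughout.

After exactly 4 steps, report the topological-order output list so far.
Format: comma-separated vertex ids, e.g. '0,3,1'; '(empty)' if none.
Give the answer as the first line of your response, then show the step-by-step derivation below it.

3,6,7,8

step 1: output 3; order=[3]; indeg=(1,1,3,0,1,2,0,0,1)
step 2: output 6; order=[3,6]; indeg=(1,1,3,0,1,2,0,0,0)
step 3: output 7; order=[3,6,7]; indeg=(1,1,2,0,1,1,0,0,0)
step 4: output 8; order=[3,6,7,8]; indeg=(1,0,2,0,1,1,0,0,0)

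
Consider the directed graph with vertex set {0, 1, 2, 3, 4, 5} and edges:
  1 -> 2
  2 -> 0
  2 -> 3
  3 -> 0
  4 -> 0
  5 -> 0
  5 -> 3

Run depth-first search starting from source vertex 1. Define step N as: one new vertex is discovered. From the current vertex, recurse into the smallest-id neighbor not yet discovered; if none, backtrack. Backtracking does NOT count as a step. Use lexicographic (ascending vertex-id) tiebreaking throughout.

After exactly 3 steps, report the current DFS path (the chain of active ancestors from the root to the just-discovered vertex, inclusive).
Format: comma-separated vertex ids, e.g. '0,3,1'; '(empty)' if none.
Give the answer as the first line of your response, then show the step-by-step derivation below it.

1,2,0

step 1: discover 1; path=1; order=1
step 2: discover 2; path=1>2; order=1,2
step 3: discover 0; path=1>2>0; order=1,2,0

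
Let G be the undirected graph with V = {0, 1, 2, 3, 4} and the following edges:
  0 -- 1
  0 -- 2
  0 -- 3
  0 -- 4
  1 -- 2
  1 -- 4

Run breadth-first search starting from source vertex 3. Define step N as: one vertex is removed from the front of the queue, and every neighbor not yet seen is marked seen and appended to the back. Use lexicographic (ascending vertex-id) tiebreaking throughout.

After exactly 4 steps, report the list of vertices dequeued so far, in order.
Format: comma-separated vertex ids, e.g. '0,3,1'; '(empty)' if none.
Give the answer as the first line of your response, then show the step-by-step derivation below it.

3,0,1,2

step 1: dequeue 3; queue=[0]; order=3
step 2: dequeue 0; queue=[1,2,4]; order=3,0
step 3: dequeue 1; queue=[2,4]; order=3,0,1
step 4: dequeue 2; queue=[4]; order=3,0,1,2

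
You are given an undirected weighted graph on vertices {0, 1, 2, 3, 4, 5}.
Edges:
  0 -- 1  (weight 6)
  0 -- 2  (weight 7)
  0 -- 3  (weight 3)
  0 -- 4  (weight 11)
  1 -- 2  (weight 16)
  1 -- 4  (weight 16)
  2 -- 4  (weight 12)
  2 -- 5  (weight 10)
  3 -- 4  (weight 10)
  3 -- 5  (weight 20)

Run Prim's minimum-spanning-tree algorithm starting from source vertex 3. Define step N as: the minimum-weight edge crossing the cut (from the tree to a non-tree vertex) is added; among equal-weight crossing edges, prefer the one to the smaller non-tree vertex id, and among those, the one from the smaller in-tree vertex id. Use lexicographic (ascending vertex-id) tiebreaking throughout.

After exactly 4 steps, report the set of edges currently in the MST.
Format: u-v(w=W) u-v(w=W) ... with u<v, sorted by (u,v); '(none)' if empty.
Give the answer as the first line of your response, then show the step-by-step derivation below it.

0-1(w=6) 0-2(w=7) 0-3(w=3) 3-4(w=10)

step 1: add edge 0-3 (w=3); MST = {0-3(w=3)}
step 2: add edge 0-1 (w=6); MST = {0-1(w=6) 0-3(w=3)}
step 3: add edge 0-2 (w=7); MST = {0-1(w=6) 0-2(w=7) 0-3(w=3)}
step 4: add edge 3-4 (w=10); MST = {0-1(w=6) 0-2(w=7) 0-3(w=3) 3-4(w=10)}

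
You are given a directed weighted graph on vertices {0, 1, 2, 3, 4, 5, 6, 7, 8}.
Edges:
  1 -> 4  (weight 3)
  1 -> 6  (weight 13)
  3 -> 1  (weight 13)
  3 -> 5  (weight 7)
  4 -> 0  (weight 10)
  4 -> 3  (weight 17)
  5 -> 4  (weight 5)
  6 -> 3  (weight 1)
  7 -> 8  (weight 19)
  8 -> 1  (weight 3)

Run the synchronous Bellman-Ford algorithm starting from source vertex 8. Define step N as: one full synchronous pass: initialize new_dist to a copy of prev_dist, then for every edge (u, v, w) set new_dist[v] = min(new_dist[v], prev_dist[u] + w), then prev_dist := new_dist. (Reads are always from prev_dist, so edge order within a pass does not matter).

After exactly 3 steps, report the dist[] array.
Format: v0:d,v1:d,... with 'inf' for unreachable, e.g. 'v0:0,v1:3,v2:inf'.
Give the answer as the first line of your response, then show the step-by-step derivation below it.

v0:16,v1:3,v2:inf,v3:17,v4:6,v5:inf,v6:16,v7:inf,v8:0

step 1: dist = v0:inf,v1:3,v2:inf,v3:inf,v4:inf,v5:inf,v6:inf,v7:inf,v8:0
step 2: dist = v0:inf,v1:3,v2:inf,v3:inf,v4:6,v5:inf,v6:16,v7:inf,v8:0
step 3: dist = v0:16,v1:3,v2:inf,v3:17,v4:6,v5:inf,v6:16,v7:inf,v8:0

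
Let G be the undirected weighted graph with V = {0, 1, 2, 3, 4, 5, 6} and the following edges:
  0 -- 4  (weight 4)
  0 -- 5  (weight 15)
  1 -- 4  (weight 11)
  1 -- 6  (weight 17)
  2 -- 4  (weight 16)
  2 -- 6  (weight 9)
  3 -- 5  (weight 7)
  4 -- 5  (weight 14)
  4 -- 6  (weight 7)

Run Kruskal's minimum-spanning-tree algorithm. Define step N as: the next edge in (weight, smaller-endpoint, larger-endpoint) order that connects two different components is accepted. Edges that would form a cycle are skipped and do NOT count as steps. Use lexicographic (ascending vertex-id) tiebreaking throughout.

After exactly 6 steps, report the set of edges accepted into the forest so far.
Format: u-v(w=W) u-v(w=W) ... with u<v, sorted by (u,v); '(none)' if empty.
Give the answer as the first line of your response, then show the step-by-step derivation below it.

0-4(w=4) 1-4(w=11) 2-6(w=9) 3-5(w=7) 4-5(w=14) 4-6(w=7)

step 1: add edge 0-4 (w=4); MST = {0-4(w=4)}
step 2: add edge 3-5 (w=7); MST = {0-4(w=4) 3-5(w=7)}
step 3: add edge 4-6 (w=7); MST = {0-4(w=4) 3-5(w=7) 4-6(w=7)}
step 4: add edge 2-6 (w=9); MST = {0-4(w=4) 2-6(w=9) 3-5(w=7) 4-6(w=7)}
step 5: add edge 1-4 (w=11); MST = {0-4(w=4) 1-4(w=11) 2-6(w=9) 3-5(w=7) 4-6(w=7)}
step 6: add edge 4-5 (w=14); MST = {0-4(w=4) 1-4(w=11) 2-6(w=9) 3-5(w=7) 4-5(w=14) 4-6(w=7)}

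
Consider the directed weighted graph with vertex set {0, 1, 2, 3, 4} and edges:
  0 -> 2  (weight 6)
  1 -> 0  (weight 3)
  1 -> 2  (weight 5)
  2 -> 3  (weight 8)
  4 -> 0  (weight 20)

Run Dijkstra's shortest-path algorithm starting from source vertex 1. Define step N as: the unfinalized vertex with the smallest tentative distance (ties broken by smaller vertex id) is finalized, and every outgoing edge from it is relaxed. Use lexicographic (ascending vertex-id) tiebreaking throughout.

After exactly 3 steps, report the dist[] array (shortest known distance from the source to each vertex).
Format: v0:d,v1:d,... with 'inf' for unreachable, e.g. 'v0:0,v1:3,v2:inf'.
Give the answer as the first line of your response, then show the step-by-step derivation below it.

v0:3,v1:0,v2:5,v3:13,v4:inf

step 1: dist = v0:3,v1:0,v2:5,v3:inf,v4:inf
step 2: dist = v0:3,v1:0,v2:5,v3:inf,v4:inf
step 3: dist = v0:3,v1:0,v2:5,v3:13,v4:inf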